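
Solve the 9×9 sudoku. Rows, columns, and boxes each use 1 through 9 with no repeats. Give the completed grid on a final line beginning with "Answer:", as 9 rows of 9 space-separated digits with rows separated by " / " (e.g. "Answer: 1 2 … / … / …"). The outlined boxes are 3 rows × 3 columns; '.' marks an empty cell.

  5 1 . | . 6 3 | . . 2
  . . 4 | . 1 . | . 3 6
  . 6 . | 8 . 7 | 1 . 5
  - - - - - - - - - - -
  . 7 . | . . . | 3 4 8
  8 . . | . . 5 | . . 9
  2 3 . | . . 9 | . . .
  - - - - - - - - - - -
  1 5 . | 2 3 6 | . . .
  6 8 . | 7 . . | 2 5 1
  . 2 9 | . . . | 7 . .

Step 1. [r3c5∈{2,4,9}] r3c5 is the only open cell in row 3 admitting 4, so r3c5=4.
Step 2. [r5c7∈{6}] only 6 remains possible at r5c7, so r5c7=6.
Step 3. [r3c8∈{9}] r3c8 has the single candidate 9, so r3c8=9.
Step 4. [r6c4∈{1,4,6}] in row 6, 4 fits only at r6c4, so r6c4=4.
Step 5. [r5c3∈{1}] only 1 remains possible at r5c3 ⇒ r5c3=1.
Step 6. [r1c8∈{7,8}] r1c8 is the only open cell in box 3 admitting 7. So r1c8=7.
Step 7. [r9c6∈{1,4,8}] r9c6 is the only open cell in col 6 admitting 8. So r9c6=8.
Step 8. [r2c7∈{8}] r2c7 has the single candidate 8 ⇒ r2c7=8.
Step 9. [r9c4∈{1,5}] across row 9, 1 lands solely at r9c4, so r9c4=1.
Step 10. [r4c5∈{2}] only 2 remains possible at r4c5 ⇒ r4c5=2.
Step 11. [r7c9∈{4}] r7c9's peers cover all but 4, so r7c9=4.
Step 12. [r4c3∈{5,6}] r4c3 is the only open cell in row 4 admitting 5. So r4c3=5.
Step 13. [r8c3∈{3}] r8c3's peers cover all but 3, so r8c3=3.
Step 14. [r2c2∈{9}] r2c2 has the single candidate 9 ⇒ r2c2=9.
Step 15. [r5c5∈{7}] r5c5 has the single candidate 7, so r5c5=7.
Step 16. [r1c3∈{8}] only 8 remains possible at r1c3, so r1c3=8.
Step 17. [r3c1∈{3}] r3c1's peers cover all but 3 ⇒ r3c1=3.
Step 18. [r9c5∈{5}] nothing but 5 survives at r9c5. So r9c5=5.
Step 19. [r3c3∈{2}] nothing but 2 survives at r3c3, so r3c3=2.
Step 20. [r1c7∈{4}] only 4 remains possible at r1c7 ⇒ r1c7=4.
Step 21. [r4c1∈{9}] r4c1 is down to just 9, so r4c1=9.
Step 22. [r5c2∈{4}] r5c2's peers cover all but 4 ⇒ r5c2=4.
Step 23. [r5c4∈{3}] only 3 remains possible at r5c4 ⇒ r5c4=3.
Step 24. [r7c7∈{9}] only 9 remains possible at r7c7 ⇒ r7c7=9.
Step 25. [r2c1∈{7}] nothing but 7 survives at r2c1 ⇒ r2c1=7.
Step 26. [r9c8∈{6}] r9c8 is down to just 6 ⇒ r9c8=6.
Step 27. [r6c5∈{8}] r6c5 has the single candidate 8. So r6c5=8.
Step 28. [r1c4∈{9}] r1c4's peers cover all but 9, so r1c4=9.
Step 29. [r9c9∈{3}] r9c9 has the single candidate 3, so r9c9=3.
Step 30. [r6c8∈{1}] r6c8 is down to just 1, so r6c8=1.
Step 31. [r9c1∈{4}] only 4 remains possible at r9c1. So r9c1=4.
Step 32. [r2c6∈{2}] r2c6 has the single candidate 2 ⇒ r2c6=2.
Step 33. [r4c4∈{6}] only 6 remains possible at r4c4 ⇒ r4c4=6.
Step 34. [r5c8∈{2}] only 2 remains possible at r5c8. So r5c8=2.
Step 35. [r6c3∈{6}] only 6 remains possible at r6c3. So r6c3=6.
Step 36. [r6c9∈{7}] only 7 remains possible at r6c9 ⇒ r6c9=7.
Step 37. [r7c3∈{7}] r7c3 has the single candidate 7. So r7c3=7.
Step 38. [r8c5∈{9}] nothing but 9 survives at r8c5 ⇒ r8c5=9.
Step 39. [r2c4∈{5}] r2c4 has the single candidate 5, so r2c4=5.
Step 40. [r6c7∈{5}] r6c7 is down to just 5. So r6c7=5.
Step 41. [r8c6∈{4}] r8c6's peers cover all but 4, so r8c6=4.
Step 42. [r7c8∈{8}] r7c8's peers cover all but 8. So r7c8=8.
Step 43. [r4c6∈{1}] nothing but 1 survives at r4c6, so r4c6=1.

Answer: 5 1 8 9 6 3 4 7 2 / 7 9 4 5 1 2 8 3 6 / 3 6 2 8 4 7 1 9 5 / 9 7 5 6 2 1 3 4 8 / 8 4 1 3 7 5 6 2 9 / 2 3 6 4 8 9 5 1 7 / 1 5 7 2 3 6 9 8 4 / 6 8 3 7 9 4 2 5 1 / 4 2 9 1 5 8 7 6 3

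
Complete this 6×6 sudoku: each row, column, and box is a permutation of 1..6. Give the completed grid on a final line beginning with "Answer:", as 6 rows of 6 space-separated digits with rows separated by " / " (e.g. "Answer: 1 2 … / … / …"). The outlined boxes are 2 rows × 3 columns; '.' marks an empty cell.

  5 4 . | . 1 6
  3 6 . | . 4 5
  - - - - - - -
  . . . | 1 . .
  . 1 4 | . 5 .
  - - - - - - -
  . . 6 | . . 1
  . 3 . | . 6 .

Step 1. [r2c4∈{2}] r2c4's peers cover all but 2 ⇒ r2c4=2.
Step 2. [r3c3∈{2,3,5}] in col 3, 3 fits only at r3c3. So r3c3=3.
Step 3. [r3c5∈{2}] only 2 remains possible at r3c5. So r3c5=2.
Step 4. [r5c2∈{2,5}] in col 2, 2 fits only at r5c2. So r5c2=2.
Step 5. [r5c4∈{3,4,5}] r5c4 is the only open cell in row 5 admitting 5 ⇒ r5c4=5.
Step 6. [r4c4∈{3,6}] in col 4, 6 fits only at r4c4 ⇒ r4c4=6.
Step 7. [r6c4∈{4}] r6c4 has the single candidate 4 ⇒ r6c4=4.
Step 8. [r6c1∈{1}] r6c1 has the single candidate 1. So r6c1=1.
Step 9. [r5c5∈{3}] r5c5's peers cover all but 3 ⇒ r5c5=3.
Step 10. [r5c1∈{4}] r5c1's peers cover all but 4. So r5c1=4.
Step 11. [r2c3∈{1}] r2c3's peers cover all but 1. So r2c3=1.
Step 12. [r4c1∈{2}] nothing but 2 survives at r4c1. So r4c1=2.
Step 13. [r6c3∈{5}] r6c3 has the single candidate 5. So r6c3=5.
Step 14. [r1c4∈{3}] r1c4 has the single candidate 3 ⇒ r1c4=3.
Step 15. [r3c6∈{4}] r3c6 is down to just 4, so r3c6=4.
Step 16. [r1c3∈{2}] r1c3 has the single candidate 2, so r1c3=2.
Step 17. [r3c1∈{6}] nothing but 6 survives at r3c1 ⇒ r3c1=6.
Step 18. [r3c2∈{5}] r3c2 is down to just 5 ⇒ r3c2=5.
Step 19. [r4c6∈{3}] only 3 remains possible at r4c6. So r4c6=3.
Step 20. [r6c6∈{2}] nothing but 2 survives at r6c6 ⇒ r6c6=2.

Answer: 5 4 2 3 1 6 / 3 6 1 2 4 5 / 6 5 3 1 2 4 / 2 1 4 6 5 3 / 4 2 6 5 3 1 / 1 3 5 4 6 2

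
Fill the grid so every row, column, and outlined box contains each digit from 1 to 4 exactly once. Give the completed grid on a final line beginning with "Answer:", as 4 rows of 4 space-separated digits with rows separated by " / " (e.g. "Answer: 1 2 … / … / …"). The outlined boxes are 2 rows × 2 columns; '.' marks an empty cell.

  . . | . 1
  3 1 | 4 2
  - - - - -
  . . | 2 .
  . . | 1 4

Step 1. [r4c1∈{2}] nothing but 2 survives at r4c1 ⇒ r4c1=2.
Step 2. [r1c1∈{4}] only 4 remains possible at r1c1 ⇒ r1c1=4.
Step 3. [r4c2∈{3}] r4c2 is down to just 3 ⇒ r4c2=3.
Step 4. [r1c2∈{2}] r1c2 has the single candidate 2 ⇒ r1c2=2.
Step 5. [r3c2∈{4}] r3c2's peers cover all but 4 ⇒ r3c2=4.
Step 6. [r1c3∈{3}] only 3 remains possible at r1c3 ⇒ r1c3=3.
Step 7. [r3c1∈{1}] r3c1 has the single candidate 1. So r3c1=1.
Step 8. [r3c4∈{3}] nothing but 3 survives at r3c4. So r3c4=3.

Answer: 4 2 3 1 / 3 1 4 2 / 1 4 2 3 / 2 3 1 4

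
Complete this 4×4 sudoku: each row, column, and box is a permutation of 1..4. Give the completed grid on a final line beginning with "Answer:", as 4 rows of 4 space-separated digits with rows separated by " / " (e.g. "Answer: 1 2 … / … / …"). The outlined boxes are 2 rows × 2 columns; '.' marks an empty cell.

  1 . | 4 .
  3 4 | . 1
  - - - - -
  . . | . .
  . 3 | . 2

Step 1. [r3c1∈{2,4}] 2 has one home in col 1: r3c1, so r3c1=2.
Step 2. [r3c3∈{1,3}] r3c3 is the only open cell in col 3 admitting 3, so r3c3=3.
Step 3. [r2c3∈{2}] r2c3's peers cover all but 2, so r2c3=2.
Step 4. [r1c4∈{3}] only 3 remains possible at r1c4 ⇒ r1c4=3.
Step 5. [r3c4∈{4}] only 4 remains possible at r3c4 ⇒ r3c4=4.
Step 6. [r3c2∈{1}] r3c2's peers cover all but 1. So r3c2=1.
Step 7. [r4c1∈{4}] r4c1 has the single candidate 4 ⇒ r4c1=4.
Step 8. [r1c2∈{2}] r1c2 has the single candidate 2 ⇒ r1c2=2.
Step 9. [r4c3∈{1}] nothing but 1 survives at r4c3, so r4c3=1.

Answer: 1 2 4 3 / 3 4 2 1 / 2 1 3 4 / 4 3 1 2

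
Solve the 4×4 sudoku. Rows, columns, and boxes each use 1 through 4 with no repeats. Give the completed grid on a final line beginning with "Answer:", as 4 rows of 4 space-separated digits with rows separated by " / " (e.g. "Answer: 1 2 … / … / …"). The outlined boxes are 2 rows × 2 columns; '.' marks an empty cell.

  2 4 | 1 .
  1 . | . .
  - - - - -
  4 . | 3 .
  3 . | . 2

Step 1. [r2c4∈{3,4}] col 4 places 4 nowhere but r2c4. So r2c4=4.
Step 2. [r3c2∈{1,2}] across row 3, 2 lands solely at r3c2, so r3c2=2.
Step 3. [r2c2∈{3}] r2c2 is down to just 3. So r2c2=3.
Step 4. [r4c3∈{4}] r4c3's peers cover all but 4, so r4c3=4.
Step 5. [r3c4∈{1}] only 1 remains possible at r3c4. So r3c4=1.
Step 6. [r1c4∈{3}] r1c4 has the single candidate 3. So r1c4=3.
Step 7. [r4c2∈{1}] r4c2 has the single candidate 1. So r4c2=1.
Step 8. [r2c3∈{2}] r2c3's peers cover all but 2, so r2c3=2.

Answer: 2 4 1 3 / 1 3 2 4 / 4 2 3 1 / 3 1 4 2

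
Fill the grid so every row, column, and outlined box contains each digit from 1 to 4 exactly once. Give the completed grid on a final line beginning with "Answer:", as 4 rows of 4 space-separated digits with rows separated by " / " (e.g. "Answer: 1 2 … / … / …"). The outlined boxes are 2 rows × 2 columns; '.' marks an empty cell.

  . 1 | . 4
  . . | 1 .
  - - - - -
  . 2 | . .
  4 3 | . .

Step 1. [r4c3∈{2}] nothing but 2 survives at r4c3. So r4c3=2.
Step 2. [r1c3∈{3}] r1c3 has the single candidate 3. So r1c3=3.
Step 3. [r2c1∈{2,3}] across row 2, 3 lands solely at r2c1 ⇒ r2c1=3.
Step 4. [r3c4∈{1,3}] in row 3, 3 fits only at r3c4 ⇒ r3c4=3.
Step 5. [r4c4∈{1}] nothing but 1 survives at r4c4 ⇒ r4c4=1.
Step 6. [r2c2∈{4}] r2c2 is down to just 4. So r2c2=4.
Step 7. [r3c3∈{4}] r3c3 has the single candidate 4 ⇒ r3c3=4.
Step 8. [r1c1∈{2}] r1c1's peers cover all but 2. So r1c1=2.
Step 9. [r3c1∈{1}] r3c1's peers cover all but 1 ⇒ r3c1=1.
Step 10. [r2c4∈{2}] r2c4's peers cover all but 2 ⇒ r2c4=2.

Answer: 2 1 3 4 / 3 4 1 2 / 1 2 4 3 / 4 3 2 1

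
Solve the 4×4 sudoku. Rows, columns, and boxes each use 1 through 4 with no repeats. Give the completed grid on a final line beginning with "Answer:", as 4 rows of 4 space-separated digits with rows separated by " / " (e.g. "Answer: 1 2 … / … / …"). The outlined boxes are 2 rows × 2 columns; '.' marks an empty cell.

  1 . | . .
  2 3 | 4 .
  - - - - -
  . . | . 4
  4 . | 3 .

Step 1. [r3c3∈{1,2}] 1 has one home in col 3: r3c3 ⇒ r3c3=1.
Step 2. [r4c4∈{2}] r4c4 has the single candidate 2, so r4c4=2.
Step 3. [r1c4∈{3}] nothing but 3 survives at r1c4, so r1c4=3.
Step 4. [r1c2∈{4}] nothing but 4 survives at r1c2, so r1c2=4.
Step 5. [r3c2∈{2}] r3c2's peers cover all but 2. So r3c2=2.
Step 6. [r3c1∈{3}] nothing but 3 survives at r3c1. So r3c1=3.
Step 7. [r4c2∈{1}] r4c2 has the single candidate 1. So r4c2=1.
Step 8. [r1c3∈{2}] r1c3's peers cover all but 2 ⇒ r1c3=2.
Step 9. [r2c4∈{1}] nothing but 1 survives at r2c4. So r2c4=1.

Answer: 1 4 2 3 / 2 3 4 1 / 3 2 1 4 / 4 1 3 2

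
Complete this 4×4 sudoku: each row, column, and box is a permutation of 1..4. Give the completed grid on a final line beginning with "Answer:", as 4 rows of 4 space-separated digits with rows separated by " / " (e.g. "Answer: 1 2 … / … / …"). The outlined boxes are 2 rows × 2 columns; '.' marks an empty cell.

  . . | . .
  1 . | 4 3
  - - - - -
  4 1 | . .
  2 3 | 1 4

Step 1. [r1c3∈{2}] only 2 remains possible at r1c3. So r1c3=2.
Step 2. [r3c3∈{3}] only 3 remains possible at r3c3. So r3c3=3.
Step 3. [r3c4∈{2}] r3c4 is down to just 2 ⇒ r3c4=2.
Step 4. [r1c2∈{4}] nothing but 4 survives at r1c2 ⇒ r1c2=4.
Step 5. [r2c2∈{2}] r2c2 has the single candidate 2. So r2c2=2.
Step 6. [r1c1∈{3}] r1c1's peers cover all but 3, so r1c1=3.
Step 7. [r1c4∈{1}] r1c4's peers cover all but 1, so r1c4=1.

Answer: 3 4 2 1 / 1 2 4 3 / 4 1 3 2 / 2 3 1 4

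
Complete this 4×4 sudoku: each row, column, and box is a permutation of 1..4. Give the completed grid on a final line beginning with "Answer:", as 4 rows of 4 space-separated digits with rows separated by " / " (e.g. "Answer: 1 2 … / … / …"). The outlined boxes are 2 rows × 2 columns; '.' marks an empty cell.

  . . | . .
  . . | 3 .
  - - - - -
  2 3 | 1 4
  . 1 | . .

Step 1. [r1c3∈{2,4}] across col 3, 4 lands solely at r1c3. So r1c3=4.
Step 2. [r2c2∈{2,4}] across col 2, 4 lands solely at r2c2, so r2c2=4.
Step 3. [r2c4∈{1,2}] 2 has one home in row 2: r2c4 ⇒ r2c4=2.
Step 4. [r1c1∈{1,3}] r1c1 is the only open cell in row 1 admitting 3. So r1c1=3.
Step 5. [r4c4∈{3}] r4c4's peers cover all but 3, so r4c4=3.
Step 6. [r2c1∈{1}] only 1 remains possible at r2c1 ⇒ r2c1=1.
Step 7. [r4c1∈{4}] nothing but 4 survives at r4c1. So r4c1=4.
Step 8. [r4c3∈{2}] only 2 remains possible at r4c3 ⇒ r4c3=2.
Step 9. [r1c2∈{2}] only 2 remains possible at r1c2. So r1c2=2.
Step 10. [r1c4∈{1}] r1c4's peers cover all but 1 ⇒ r1c4=1.

Answer: 3 2 4 1 / 1 4 3 2 / 2 3 1 4 / 4 1 2 3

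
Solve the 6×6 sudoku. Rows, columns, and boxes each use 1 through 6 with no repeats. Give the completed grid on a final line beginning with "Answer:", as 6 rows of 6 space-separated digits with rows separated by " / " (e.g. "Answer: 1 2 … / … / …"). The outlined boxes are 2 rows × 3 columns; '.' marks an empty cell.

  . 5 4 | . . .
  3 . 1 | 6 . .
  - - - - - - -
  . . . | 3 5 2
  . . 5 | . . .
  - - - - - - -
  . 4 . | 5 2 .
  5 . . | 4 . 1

Step 1. [r3c3∈{6}] nothing but 6 survives at r3c3, so r3c3=6.
Step 2. [r6c2∈{2,3,6}] in col 2, 6 fits only at r6c2 ⇒ r6c2=6.
Step 3. [r4c4∈{1}] r4c4 is down to just 1. So r4c4=1.
Step 4. [r6c5∈{3}] r6c5 has the single candidate 3, so r6c5=3.
Step 5. [r4c5∈{4,6}] 6 has one home in col 5: r4c5 ⇒ r4c5=6.
Step 6. [r4c6∈{4}] r4c6's peers cover all but 4 ⇒ r4c6=4.
Step 7. [r2c2∈{2}] nothing but 2 survives at r2c2 ⇒ r2c2=2.
Step 8. [r3c2∈{1}] r3c2 is down to just 1 ⇒ r3c2=1.
Step 9. [r2c6∈{5}] nothing but 5 survives at r2c6 ⇒ r2c6=5.
Step 10. [r5c3∈{3}] r5c3's peers cover all but 3. So r5c3=3.
Step 11. [r1c4∈{2}] only 2 remains possible at r1c4. So r1c4=2.
Step 12. [r5c1∈{1}] r5c1's peers cover all but 1, so r5c1=1.
Step 13. [r3c1∈{4}] r3c1's peers cover all but 4 ⇒ r3c1=4.
Step 14. [r1c5∈{1}] r1c5's peers cover all but 1. So r1c5=1.
Step 15. [r6c3∈{2}] r6c3's peers cover all but 2. So r6c3=2.
Step 16. [r4c1∈{2}] nothing but 2 survives at r4c1. So r4c1=2.
Step 17. [r4c2∈{3}] r4c2 has the single candidate 3, so r4c2=3.
Step 18. [r1c1∈{6}] only 6 remains possible at r1c1 ⇒ r1c1=6.
Step 19. [r2c5∈{4}] nothing but 4 survives at r2c5. So r2c5=4.
Step 20. [r5c6∈{6}] r5c6's peers cover all but 6, so r5c6=6.
Step 21. [r1c6∈{3}] r1c6's peers cover all but 3 ⇒ r1c6=3.

Answer: 6 5 4 2 1 3 / 3 2 1 6 4 5 / 4 1 6 3 5 2 / 2 3 5 1 6 4 / 1 4 3 5 2 6 / 5 6 2 4 3 1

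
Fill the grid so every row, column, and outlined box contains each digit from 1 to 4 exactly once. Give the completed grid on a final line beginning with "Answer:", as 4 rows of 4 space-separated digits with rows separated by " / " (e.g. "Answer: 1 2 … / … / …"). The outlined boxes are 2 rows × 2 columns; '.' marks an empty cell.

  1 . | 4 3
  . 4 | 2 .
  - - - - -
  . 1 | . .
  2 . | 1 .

Step 1. [r3c1∈{3,4}] r3c1 is the only open cell in col 1 admitting 4. So r3c1=4.
Step 2. [r3c4∈{2}] r3c4 is down to just 2 ⇒ r3c4=2.
Step 3. [r3c3∈{3}] r3c3's peers cover all but 3, so r3c3=3.
Step 4. [r2c1∈{3}] r2c1's peers cover all but 3 ⇒ r2c1=3.
Step 5. [r1c2∈{2}] nothing but 2 survives at r1c2. So r1c2=2.
Step 6. [r4c4∈{4}] r4c4 has the single candidate 4 ⇒ r4c4=4.
Step 7. [r2c4∈{1}] r2c4 is down to just 1, so r2c4=1.
Step 8. [r4c2∈{3}] only 3 remains possible at r4c2 ⇒ r4c2=3.

Answer: 1 2 4 3 / 3 4 2 1 / 4 1 3 2 / 2 3 1 4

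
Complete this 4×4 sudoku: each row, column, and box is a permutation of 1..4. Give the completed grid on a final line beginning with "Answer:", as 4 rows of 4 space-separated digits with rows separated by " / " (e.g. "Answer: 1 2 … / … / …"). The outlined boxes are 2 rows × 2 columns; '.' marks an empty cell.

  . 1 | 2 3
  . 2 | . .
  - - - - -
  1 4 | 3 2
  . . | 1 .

Step 1. [r2c3∈{4}] nothing but 4 survives at r2c3 ⇒ r2c3=4.
Step 2. [r4c1∈{2,3}] row 4 places 2 nowhere but r4c1, so r4c1=2.
Step 3. [r2c4∈{1}] r2c4's peers cover all but 1, so r2c4=1.
Step 4. [r4c2∈{3}] r4c2 has the single candidate 3 ⇒ r4c2=3.
Step 5. [r2c1∈{3}] r2c1 is down to just 3, so r2c1=3.
Step 6. [r4c4∈{4}] r4c4's peers cover all but 4. So r4c4=4.
Step 7. [r1c1∈{4}] r1c1 has the single candidate 4. So r1c1=4.

Answer: 4 1 2 3 / 3 2 4 1 / 1 4 3 2 / 2 3 1 4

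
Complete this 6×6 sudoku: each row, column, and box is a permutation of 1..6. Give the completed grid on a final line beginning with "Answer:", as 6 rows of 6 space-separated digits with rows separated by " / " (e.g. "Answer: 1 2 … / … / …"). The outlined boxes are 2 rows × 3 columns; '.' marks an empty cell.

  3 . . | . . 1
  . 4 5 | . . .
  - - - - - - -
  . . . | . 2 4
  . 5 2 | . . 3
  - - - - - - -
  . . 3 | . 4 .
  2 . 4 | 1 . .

Step 1. [r4c4∈{6}] nothing but 6 survives at r4c4, so r4c4=6.
Step 2. [r6c2∈{6}] r6c2 is down to just 6 ⇒ r6c2=6.
Step 3. [r2c1∈{1,6}] r2c1 is the only open cell in row 2 admitting 1 ⇒ r2c1=1.
Step 4. [r6c6∈{5}] r6c6 has the single candidate 5 ⇒ r6c6=5.
Step 5. [r5c4∈{2}] r5c4 is down to just 2, so r5c4=2.
Step 6. [r3c3∈{1,6}] r3c3 is the only open cell in col 3 admitting 1. So r3c3=1.
Step 7. [r1c5∈{5,6}] r1c5 is the only open cell in col 5 admitting 5. So r1c5=5.
Step 8. [r2c5∈{3,6}] r2c5 is the only open cell in col 5 admitting 6 ⇒ r2c5=6.
Step 9. [r5c2∈{1}] nothing but 1 survives at r5c2, so r5c2=1.
Step 10. [r1c2∈{2}] nothing but 2 survives at r1c2. So r1c2=2.
Step 11. [r2c6∈{2}] nothing but 2 survives at r2c6, so r2c6=2.
Step 12. [r5c1∈{5}] r5c1 has the single candidate 5. So r5c1=5.
Step 13. [r2c4∈{3}] r2c4 has the single candidate 3 ⇒ r2c4=3.
Step 14. [r3c1∈{6}] nothing but 6 survives at r3c1 ⇒ r3c1=6.
Step 15. [r5c6∈{6}] nothing but 6 survives at r5c6. So r5c6=6.
Step 16. [r3c2∈{3}] r3c2's peers cover all but 3. So r3c2=3.
Step 17. [r4c5∈{1}] only 1 remains possible at r4c5 ⇒ r4c5=1.
Step 18. [r1c3∈{6}] nothing but 6 survives at r1c3 ⇒ r1c3=6.
Step 19. [r6c5∈{3}] nothing but 3 survives at r6c5, so r6c5=3.
Step 20. [r1c4∈{4}] r1c4 is down to just 4. So r1c4=4.
Step 21. [r4c1∈{4}] nothing but 4 survives at r4c1, so r4c1=4.
Step 22. [r3c4∈{5}] r3c4 has the single candidate 5 ⇒ r3c4=5.

Answer: 3 2 6 4 5 1 / 1 4 5 3 6 2 / 6 3 1 5 2 4 / 4 5 2 6 1 3 / 5 1 3 2 4 6 / 2 6 4 1 3 5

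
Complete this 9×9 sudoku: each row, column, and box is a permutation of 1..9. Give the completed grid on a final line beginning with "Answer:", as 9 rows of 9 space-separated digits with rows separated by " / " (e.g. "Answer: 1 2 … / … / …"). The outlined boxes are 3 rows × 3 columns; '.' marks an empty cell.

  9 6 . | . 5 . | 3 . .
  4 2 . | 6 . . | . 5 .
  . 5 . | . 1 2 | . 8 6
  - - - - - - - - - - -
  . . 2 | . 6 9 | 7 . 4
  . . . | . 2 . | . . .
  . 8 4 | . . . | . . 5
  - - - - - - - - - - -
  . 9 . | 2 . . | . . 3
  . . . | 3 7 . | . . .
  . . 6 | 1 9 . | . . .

Step 1. [r5c3∈{1,3,5,7,9}] col 3 places 9 nowhere but r5c3. So r5c3=9.
Step 2. [r7c5∈{4,8}] 4 has one home in col 5: r7c5. So r7c5=4.
Step 3. [r6c4∈{7}] r6c4 has the single candidate 7 ⇒ r6c4=7.
Step 4. [r2c5∈{3,8}] r2c5 is the only open cell in col 5 admitting 8, so r2c5=8.
Step 5. [r6c5∈{3}] nothing but 3 survives at r6c5 ⇒ r6c5=3.
Step 6. [r6c6∈{1}] r6c6's peers cover all but 1 ⇒ r6c6=1.
Step 7. [r1c3∈{1,7,8}] row 1 places 8 nowhere but r1c3. So r1c3=8.
Step 8. [r2c3∈{1,3,7}] r2c3 is the only open cell in box 1 admitting 1. So r2c3=1.
Step 9. [r8c3∈{5}] only 5 remains possible at r8c3. So r8c3=5.
Step 10. [r7c3∈{7}] r7c3 is down to just 7 ⇒ r7c3=7.
Step 11. [r2c7∈{9}] only 9 remains possible at r2c7, so r2c7=9.
Step 12. [r2c9∈{7}] r2c9's peers cover all but 7, so r2c9=7.
Step 13. [r8c9∈{1,2,8,9}] in col 9, 9 fits only at r8c9 ⇒ r8c9=9.
Step 14. [r3c7∈{4}] nothing but 4 survives at r3c7. So r3c7=4.
Step 15. [r6c1∈{6}] r6c1 is down to just 6 ⇒ r6c1=6.
Step 16. [r4c4∈{5,8}] in row 4, 8 fits only at r4c4, so r4c4=8.
Step 17. [r5c2∈{1,3,7}] across col 2, 7 lands solely at r5c2 ⇒ r5c2=7.
Step 18. [r5c4∈{4,5}] 5 has one home in col 4: r5c4, so r5c4=5.
Step 19. [r6c7∈{2}] r6c7 has the single candidate 2. So r6c7=2.
Step 20. [r4c1∈{1,3,5}] r4c1 is the only open cell in row 4 admitting 5, so r4c1=5.
Step 21. [r9c8∈{2,4,7}] row 9 places 7 nowhere but r9c8, so r9c8=7.
Step 22. [r8c8∈{1,2,4,6}] col 8 places 4 nowhere but r8c8, so r8c8=4.
Step 23. [r8c2∈{1}] r8c2's peers cover all but 1 ⇒ r8c2=1.
Step 24. [r4c8∈{1,3}] in row 4, 1 fits only at r4c8. So r4c8=1.
Step 25. [r7c1∈{8}] r7c1 has the single candidate 8, so r7c1=8.
Step 26. [r7c8∈{6}] r7c8's peers cover all but 6, so r7c8=6.
Step 27. [r8c7∈{8}] nothing but 8 survives at r8c7. So r8c7=8.
Step 28. [r4c2∈{3}] nothing but 3 survives at r4c2 ⇒ r4c2=3.
Step 29. [r9c1∈{2,3}] in row 9, 3 fits only at r9c1 ⇒ r9c1=3.
Step 30. [r7c6∈{5}] r7c6 has the single candidate 5 ⇒ r7c6=5.
Step 31. [r1c9∈{1,2}] across row 1, 1 lands solely at r1c9. So r1c9=1.
Step 32. [r1c4∈{4}] only 4 remains possible at r1c4, so r1c4=4.
Step 33. [r1c8∈{2}] nothing but 2 survives at r1c8. So r1c8=2.
Step 34. [r3c1∈{7}] r3c1's peers cover all but 7, so r3c1=7.
Step 35. [r8c6∈{6}] r8c6 has the single candidate 6, so r8c6=6.
Step 36. [r9c6∈{8}] r9c6 is down to just 8 ⇒ r9c6=8.
Step 37. [r9c7∈{5}] nothing but 5 survives at r9c7 ⇒ r9c7=5.
Step 38. [r8c1∈{2}] only 2 remains possible at r8c1, so r8c1=2.
Step 39. [r3c3∈{3}] r3c3 has the single candidate 3. So r3c3=3.
Step 40. [r5c1∈{1}] r5c1 has the single candidate 1, so r5c1=1.
Step 41. [r5c7∈{6}] r5c7 is down to just 6. So r5c7=6.
Step 42. [r9c9∈{2}] r9c9 is down to just 2. So r9c9=2.
Step 43. [r5c8∈{3}] r5c8 is down to just 3 ⇒ r5c8=3.
Step 44. [r3c4∈{9}] r3c4's peers cover all but 9, so r3c4=9.
Step 45. [r5c6∈{4}] nothing but 4 survives at r5c6, so r5c6=4.
Step 46. [r1c6∈{7}] r1c6's peers cover all but 7. So r1c6=7.
Step 47. [r9c2∈{4}] r9c2 is down to just 4. So r9c2=4.
Step 48. [r5c9∈{8}] nothing but 8 survives at r5c9. So r5c9=8.
Step 49. [r6c8∈{9}] only 9 remains possible at r6c8. So r6c8=9.
Step 50. [r7c7∈{1}] only 1 remains possible at r7c7 ⇒ r7c7=1.
Step 51. [r2c6∈{3}] r2c6's peers cover all but 3, so r2c6=3.

Answer: 9 6 8 4 5 7 3 2 1 / 4 2 1 6 8 3 9 5 7 / 7 5 3 9 1 2 4 8 6 / 5 3 2 8 6 9 7 1 4 / 1 7 9 5 2 4 6 3 8 / 6 8 4 7 3 1 2 9 5 / 8 9 7 2 4 5 1 6 3 / 2 1 5 3 7 6 8 4 9 / 3 4 6 1 9 8 5 7 2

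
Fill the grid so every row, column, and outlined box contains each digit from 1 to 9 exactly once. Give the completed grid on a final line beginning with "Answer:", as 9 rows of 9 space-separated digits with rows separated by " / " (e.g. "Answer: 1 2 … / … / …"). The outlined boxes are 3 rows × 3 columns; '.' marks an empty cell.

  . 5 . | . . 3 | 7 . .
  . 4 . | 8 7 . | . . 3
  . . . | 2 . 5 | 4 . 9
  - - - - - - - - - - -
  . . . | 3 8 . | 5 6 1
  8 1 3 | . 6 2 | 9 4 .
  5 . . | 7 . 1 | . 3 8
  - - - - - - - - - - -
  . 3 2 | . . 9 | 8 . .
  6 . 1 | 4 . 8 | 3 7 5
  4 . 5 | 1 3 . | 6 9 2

Step 1. [r2c7∈{1,2}] 1 has one home in col 7: r2c7. So r2c7=1.
Step 2. [r1c4∈{6,9}] in col 4, 9 fits only at r1c4, so r1c4=9.
Step 3. [r6c5∈{4,9}] col 5 places 9 nowhere but r6c5. So r6c5=9.
Step 4. [r7c1∈{7}] r7c1's peers cover all but 7 ⇒ r7c1=7.
Step 5. [r3c8∈{8}] r3c8's peers cover all but 8. So r3c8=8.
Step 6. [r1c8∈{2}] r1c8's peers cover all but 2, so r1c8=2.
Step 7. [r6c3∈{4,6}] 4 has one home in row 6: r6c3. So r6c3=4.
Step 8. [r6c2∈{2,6}] r6c2 is the only open cell in row 6 admitting 6 ⇒ r6c2=6.
Step 9. [r4c2∈{2,7,9}] col 2 places 2 nowhere but r4c2. So r4c2=2.
Step 10. [r3c3∈{6,7}] row 3 places 6 nowhere but r3c3. So r3c3=6.
Step 11. [r4c1∈{9}] r4c1 is down to just 9 ⇒ r4c1=9.
Step 12. [r1c1∈{1}] nothing but 1 survives at r1c1. So r1c1=1.
Step 13. [r7c4∈{5,6}] row 7 places 6 nowhere but r7c4. So r7c4=6.
Step 14. [r8c5∈{2}] nothing but 2 survives at r8c5 ⇒ r8c5=2.
Step 15. [r1c3∈{8}] r1c3 is down to just 8, so r1c3=8.
Step 16. [r4c6∈{4}] nothing but 4 survives at r4c6 ⇒ r4c6=4.
Step 17. [r9c6∈{7}] nothing but 7 survives at r9c6. So r9c6=7.
Step 18. [r6c7∈{2}] only 2 remains possible at r6c7. So r6c7=2.
Step 19. [r8c2∈{9}] only 9 remains possible at r8c2, so r8c2=9.
Step 20. [r3c1∈{3}] r3c1 has the single candidate 3 ⇒ r3c1=3.
Step 21. [r1c9∈{6}] r1c9 has the single candidate 6 ⇒ r1c9=6.
Step 22. [r2c1∈{2}] r2c1's peers cover all but 2, so r2c1=2.
Step 23. [r7c5∈{5}] nothing but 5 survives at r7c5. So r7c5=5.
Step 24. [r5c4∈{5}] r5c4 has the single candidate 5 ⇒ r5c4=5.
Step 25. [r7c8∈{1}] only 1 remains possible at r7c8, so r7c8=1.
Step 26. [r1c5∈{4}] only 4 remains possible at r1c5 ⇒ r1c5=4.
Step 27. [r5c9∈{7}] r5c9 is down to just 7 ⇒ r5c9=7.
Step 28. [r3c5∈{1}] nothing but 1 survives at r3c5. So r3c5=1.
Step 29. [r2c8∈{5}] r2c8's peers cover all but 5, so r2c8=5.
Step 30. [r2c3∈{9}] r2c3's peers cover all but 9, so r2c3=9.
Step 31. [r3c2∈{7}] r3c2's peers cover all but 7 ⇒ r3c2=7.
Step 32. [r9c2∈{8}] r9c2's peers cover all but 8. So r9c2=8.
Step 33. [r7c9∈{4}] nothing but 4 survives at r7c9. So r7c9=4.
Step 34. [r2c6∈{6}] r2c6 is down to just 6, so r2c6=6.
Step 35. [r4c3∈{7}] r4c3 is down to just 7 ⇒ r4c3=7.

Answer: 1 5 8 9 4 3 7 2 6 / 2 4 9 8 7 6 1 5 3 / 3 7 6 2 1 5 4 8 9 / 9 2 7 3 8 4 5 6 1 / 8 1 3 5 6 2 9 4 7 / 5 6 4 7 9 1 2 3 8 / 7 3 2 6 5 9 8 1 4 / 6 9 1 4 2 8 3 7 5 / 4 8 5 1 3 7 6 9 2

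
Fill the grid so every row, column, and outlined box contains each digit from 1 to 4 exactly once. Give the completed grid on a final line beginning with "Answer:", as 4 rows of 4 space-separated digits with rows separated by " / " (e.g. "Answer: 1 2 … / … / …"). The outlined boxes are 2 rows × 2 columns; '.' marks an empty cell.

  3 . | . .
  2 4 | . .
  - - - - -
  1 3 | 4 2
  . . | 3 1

Step 1. [r2c3∈{1}] r2c3 is down to just 1 ⇒ r2c3=1.
Step 2. [r2c4∈{3}] r2c4 has the single candidate 3. So r2c4=3.
Step 3. [r1c3∈{2}] only 2 remains possible at r1c3, so r1c3=2.
Step 4. [r1c4∈{4}] r1c4 has the single candidate 4 ⇒ r1c4=4.
Step 5. [r4c2∈{2}] r4c2 has the single candidate 2, so r4c2=2.
Step 6. [r1c2∈{1}] nothing but 1 survives at r1c2 ⇒ r1c2=1.
Step 7. [r4c1∈{4}] r4c1's peers cover all but 4. So r4c1=4.

Answer: 3 1 2 4 / 2 4 1 3 / 1 3 4 2 / 4 2 3 1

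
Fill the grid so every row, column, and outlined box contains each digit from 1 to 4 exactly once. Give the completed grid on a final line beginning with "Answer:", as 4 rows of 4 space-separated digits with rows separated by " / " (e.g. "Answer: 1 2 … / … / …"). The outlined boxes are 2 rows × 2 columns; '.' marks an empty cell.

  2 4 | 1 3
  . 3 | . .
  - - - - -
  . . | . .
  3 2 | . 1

Step 1. [r4c3∈{4}] nothing but 4 survives at r4c3. So r4c3=4.
Step 2. [r2c3∈{2}] r2c3 has the single candidate 2, so r2c3=2.
Step 3. [r2c1∈{1}] nothing but 1 survives at r2c1 ⇒ r2c1=1.
Step 4. [r3c3∈{3}] r3c3's peers cover all but 3, so r3c3=3.
Step 5. [r2c4∈{4}] r2c4 is down to just 4, so r2c4=4.
Step 6. [r3c1∈{4}] r3c1 has the single candidate 4. So r3c1=4.
Step 7. [r3c2∈{1}] r3c2 is down to just 1, so r3c2=1.
Step 8. [r3c4∈{2}] nothing but 2 survives at r3c4, so r3c4=2.

Answer: 2 4 1 3 / 1 3 2 4 / 4 1 3 2 / 3 2 4 1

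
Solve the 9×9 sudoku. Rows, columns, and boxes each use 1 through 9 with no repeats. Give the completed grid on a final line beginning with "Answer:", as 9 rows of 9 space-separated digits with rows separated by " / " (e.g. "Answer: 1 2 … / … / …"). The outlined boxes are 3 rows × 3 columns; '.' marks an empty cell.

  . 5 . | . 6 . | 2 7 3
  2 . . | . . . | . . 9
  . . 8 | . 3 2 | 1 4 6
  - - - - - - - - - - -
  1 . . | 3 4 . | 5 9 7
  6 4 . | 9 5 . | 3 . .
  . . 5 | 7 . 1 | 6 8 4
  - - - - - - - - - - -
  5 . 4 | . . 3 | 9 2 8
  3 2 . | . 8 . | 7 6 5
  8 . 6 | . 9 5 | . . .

Step 1. [r2c6∈{4,7,8}] across col 6, 7 lands solely at r2c6. So r2c6=7.
Step 2. [r2c4∈{1,4,5,8}] 4 has one home in row 2: r2c4, so r2c4=4.
Step 3. [r8c4∈{1}] r8c4 has the single candidate 1, so r8c4=1.
Step 4. [r9c2∈{1,7}] across row 9, 7 lands solely at r9c2. So r9c2=7.
Step 5. [r3c2∈{9}] r3c2 is down to just 9. So r3c2=9.
Step 6. [r2c5∈{1}] r2c5's peers cover all but 1, so r2c5=1.
Step 7. [r9c9∈{1}] only 1 remains possible at r9c9, so r9c9=1.
Step 8. [r5c6∈{8}] only 8 remains possible at r5c6 ⇒ r5c6=8.
Step 9. [r2c3∈{3}] r2c3 is down to just 3. So r2c3=3.
Step 10. [r5c3∈{2,7}] across row 5, 7 lands solely at r5c3. So r5c3=7.
Step 11. [r6c2∈{3}] only 3 remains possible at r6c2, so r6c2=3.
Step 12. [r2c2∈{6}] r2c2's peers cover all but 6 ⇒ r2c2=6.
Step 13. [r6c5∈{2}] only 2 remains possible at r6c5 ⇒ r6c5=2.
Step 14. [r5c9∈{2}] r5c9 is down to just 2 ⇒ r5c9=2.
Step 15. [r3c4∈{5}] r3c4's peers cover all but 5 ⇒ r3c4=5.
Step 16. [r4c3∈{2}] r4c3's peers cover all but 2, so r4c3=2.
Step 17. [r2c8∈{5}] r2c8 is down to just 5, so r2c8=5.
Step 18. [r7c4∈{6}] r7c4's peers cover all but 6, so r7c4=6.
Step 19. [r7c2∈{1}] r7c2 has the single candidate 1. So r7c2=1.
Step 20. [r8c3∈{9}] nothing but 9 survives at r8c3, so r8c3=9.
Step 21. [r7c5∈{7}] only 7 remains possible at r7c5, so r7c5=7.
Step 22. [r9c7∈{4}] nothing but 4 survives at r9c7, so r9c7=4.
Step 23. [r2c7∈{8}] nothing but 8 survives at r2c7 ⇒ r2c7=8.
Step 24. [r3c1∈{7}] r3c1's peers cover all but 7, so r3c1=7.
Step 25. [r8c6∈{4}] only 4 remains possible at r8c6 ⇒ r8c6=4.
Step 26. [r5c8∈{1}] r5c8 has the single candidate 1, so r5c8=1.
Step 27. [r9c4∈{2}] r9c4 is down to just 2, so r9c4=2.
Step 28. [r1c1∈{4}] r1c1 is down to just 4 ⇒ r1c1=4.
Step 29. [r6c1∈{9}] r6c1's peers cover all but 9, so r6c1=9.
Step 30. [r1c4∈{8}] r1c4's peers cover all but 8. So r1c4=8.
Step 31. [r4c2∈{8}] nothing but 8 survives at r4c2 ⇒ r4c2=8.
Step 32. [r1c6∈{9}] nothing but 9 survives at r1c6 ⇒ r1c6=9.
Step 33. [r1c3∈{1}] nothing but 1 survives at r1c3. So r1c3=1.
Step 34. [r4c6∈{6}] nothing but 6 survives at r4c6 ⇒ r4c6=6.
Step 35. [r9c8∈{3}] r9c8 is down to just 3, so r9c8=3.

Answer: 4 5 1 8 6 9 2 7 3 / 2 6 3 4 1 7 8 5 9 / 7 9 8 5 3 2 1 4 6 / 1 8 2 3 4 6 5 9 7 / 6 4 7 9 5 8 3 1 2 / 9 3 5 7 2 1 6 8 4 / 5 1 4 6 7 3 9 2 8 / 3 2 9 1 8 4 7 6 5 / 8 7 6 2 9 5 4 3 1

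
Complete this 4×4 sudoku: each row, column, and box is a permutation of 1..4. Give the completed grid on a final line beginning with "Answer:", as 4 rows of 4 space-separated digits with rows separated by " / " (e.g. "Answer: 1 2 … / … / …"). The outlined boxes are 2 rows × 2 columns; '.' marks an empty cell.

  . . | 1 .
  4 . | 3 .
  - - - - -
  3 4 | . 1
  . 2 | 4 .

Step 1. [r2c4∈{2}] only 2 remains possible at r2c4, so r2c4=2.
Step 2. [r4c4∈{3}] only 3 remains possible at r4c4, so r4c4=3.
Step 3. [r1c1∈{2}] nothing but 2 survives at r1c1 ⇒ r1c1=2.
Step 4. [r4c1∈{1}] nothing but 1 survives at r4c1 ⇒ r4c1=1.
Step 5. [r3c3∈{2}] only 2 remains possible at r3c3. So r3c3=2.
Step 6. [r1c2∈{3}] r1c2 is down to just 3. So r1c2=3.
Step 7. [r2c2∈{1}] r2c2 is down to just 1 ⇒ r2c2=1.
Step 8. [r1c4∈{4}] r1c4 is down to just 4 ⇒ r1c4=4.

Answer: 2 3 1 4 / 4 1 3 2 / 3 4 2 1 / 1 2 4 3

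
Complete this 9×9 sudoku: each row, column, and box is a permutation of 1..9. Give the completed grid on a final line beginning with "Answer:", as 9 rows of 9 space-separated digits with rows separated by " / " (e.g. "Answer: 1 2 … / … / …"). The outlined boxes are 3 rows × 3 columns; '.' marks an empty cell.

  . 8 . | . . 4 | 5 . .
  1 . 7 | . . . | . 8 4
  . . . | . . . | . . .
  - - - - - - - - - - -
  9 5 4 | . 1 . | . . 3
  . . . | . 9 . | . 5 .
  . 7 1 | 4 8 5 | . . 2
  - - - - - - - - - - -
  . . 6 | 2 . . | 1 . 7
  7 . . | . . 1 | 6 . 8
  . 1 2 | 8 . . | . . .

Step 1. [r6c1∈{3,6}] in row 6, 3 fits only at r6c1, so r6c1=3.
Step 2. [r3c6∈{2,3,6,7,8,9}] 8 has one home in row 3: r3c6. So r3c6=8.
Step 3. [r8c8∈{2,3,4,9}] across row 8, 2 lands solely at r8c8. So r8c8=2.
Step 4. [r6c8∈{6,9}] r6c8 is the only open cell in row 6 admitting 6, so r6c8=6.
Step 5. [r4c8∈{7}] r4c8 has the single candidate 7. So r4c8=7.
Step 6. [r4c4∈{6}] nothing but 6 survives at r4c4, so r4c4=6.
Step 7. [r3c7∈{2,3,7,9}] in col 7, 7 fits only at r3c7, so r3c7=7.
Step 8. [r2c7∈{2,3,9}] r2c7 is the only open cell in col 7 admitting 2, so r2c7=2.
Step 9. [r9c7∈{3,4,9}] across col 7, 3 lands solely at r9c7. So r9c7=3.
Step 10. [r7c1∈{4,5,8}] row 7 places 8 nowhere but r7c1. So r7c1=8.
Step 11. [r7c5∈{3,4,5}] r7c5 is the only open cell in row 7 admitting 5, so r7c5=5.
Step 12. [r8c3∈{3,5,9}] 5 has one home in row 8: r8c3. So r8c3=5.
Step 13. [r9c1∈{4}] r9c1 is down to just 4 ⇒ r9c1=4.
Step 14. [r9c8∈{9}] nothing but 9 survives at r9c8, so r9c8=9.
Step 15. [r3c2∈{2,3,4,6,9}] in row 3, 4 fits only at r3c2, so r3c2=4.
Step 16. [r2c4∈{3,5,9}] in row 2, 5 fits only at r2c4. So r2c4=5.
Step 17. [r5c2∈{2,6}] col 2 places 2 nowhere but r5c2. So r5c2=2.
Step 18. [r2c2∈{3,6,9}] col 2 places 6 nowhere but r2c2, so r2c2=6.
Step 19. [r2c5∈{3}] r2c5 has the single candidate 3. So r2c5=3.
Step 20. [r2c6∈{9}] r2c6's peers cover all but 9. So r2c6=9.
Step 21. [r3c4∈{1}] nothing but 1 survives at r3c4. So r3c4=1.
Step 22. [r7c6∈{3}] nothing but 3 survives at r7c6 ⇒ r7c6=3.
Step 23. [r1c4∈{7}] only 7 remains possible at r1c4 ⇒ r1c4=7.
Step 24. [r9c6∈{6,7}] across col 6, 6 lands solely at r9c6. So r9c6=6.
Step 25. [r1c8∈{1,3}] across col 8, 1 lands solely at r1c8, so r1c8=1.
Step 26. [r1c3∈{3,9}] in row 1, 3 fits only at r1c3, so r1c3=3.
Step 27. [r1c1∈{2}] nothing but 2 survives at r1c1, so r1c1=2.
Step 28. [r1c5∈{6}] only 6 remains possible at r1c5, so r1c5=6.
Step 29. [r1c9∈{9}] r1c9 is down to just 9. So r1c9=9.
Step 30. [r5c7∈{4,8}] r5c7 is the only open cell in row 5 admitting 4 ⇒ r5c7=4.
Step 31. [r8c2∈{3,9}] row 8 places 3 nowhere but r8c2 ⇒ r8c2=3.
Step 32. [r5c1∈{6}] only 6 remains possible at r5c1, so r5c1=6.
Step 33. [r5c9∈{1}] r5c9 has the single candidate 1. So r5c9=1.
Step 34. [r3c8∈{3}] only 3 remains possible at r3c8 ⇒ r3c8=3.
Step 35. [r4c7∈{8}] r4c7 has the single candidate 8. So r4c7=8.
Step 36. [r3c3∈{9}] r3c3 is down to just 9 ⇒ r3c3=9.
Step 37. [r5c4∈{3}] only 3 remains possible at r5c4. So r5c4=3.
Step 38. [r7c8∈{4}] r7c8 is down to just 4, so r7c8=4.
Step 39. [r3c1∈{5}] r3c1's peers cover all but 5, so r3c1=5.
Step 40. [r4c6∈{2}] r4c6 is down to just 2 ⇒ r4c6=2.
Step 41. [r7c2∈{9}] r7c2 is down to just 9 ⇒ r7c2=9.
Step 42. [r5c3∈{8}] r5c3's peers cover all but 8, so r5c3=8.
Step 43. [r9c9∈{5}] nothing but 5 survives at r9c9, so r9c9=5.
Step 44. [r8c4∈{9}] nothing but 9 survives at r8c4. So r8c4=9.
Step 45. [r5c6∈{7}] r5c6's peers cover all but 7, so r5c6=7.
Step 46. [r3c5∈{2}] r3c5 has the single candidate 2. So r3c5=2.
Step 47. [r8c5∈{4}] r8c5 is down to just 4, so r8c5=4.
Step 48. [r3c9∈{6}] r3c9's peers cover all but 6, so r3c9=6.
Step 49. [r6c7∈{9}] only 9 remains possible at r6c7 ⇒ r6c7=9.
Step 50. [r9c5∈{7}] r9c5 has the single candidate 7. So r9c5=7.

Answer: 2 8 3 7 6 4 5 1 9 / 1 6 7 5 3 9 2 8 4 / 5 4 9 1 2 8 7 3 6 / 9 5 4 6 1 2 8 7 3 / 6 2 8 3 9 7 4 5 1 / 3 7 1 4 8 5 9 6 2 / 8 9 6 2 5 3 1 4 7 / 7 3 5 9 4 1 6 2 8 / 4 1 2 8 7 6 3 9 5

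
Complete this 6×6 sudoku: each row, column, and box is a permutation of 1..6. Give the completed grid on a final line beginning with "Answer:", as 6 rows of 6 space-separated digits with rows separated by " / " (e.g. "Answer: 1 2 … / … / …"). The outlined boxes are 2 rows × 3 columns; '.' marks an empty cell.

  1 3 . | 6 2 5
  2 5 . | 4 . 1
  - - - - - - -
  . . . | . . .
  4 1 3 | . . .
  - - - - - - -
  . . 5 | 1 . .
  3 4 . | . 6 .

Step 1. [r6c6∈{2}] r6c6 is down to just 2 ⇒ r6c6=2.
Step 2. [r3c4∈{2,3,5}] 3 has one home in col 4: r3c4. So r3c4=3.
Step 3. [r5c2∈{2,6}] 2 has one home in row 5: r5c2 ⇒ r5c2=2.
Step 4. [r3c2∈{6}] nothing but 6 survives at r3c2. So r3c2=6.
Step 5. [r5c6∈{3,4}] r5c6 is the only open cell in col 6 admitting 3 ⇒ r5c6=3.
Step 6. [r3c5∈{1,4,5}] row 3 places 1 nowhere but r3c5 ⇒ r3c5=1.
Step 7. [r4c5∈{5}] nothing but 5 survives at r4c5, so r4c5=5.
Step 8. [r3c3∈{2}] nothing but 2 survives at r3c3. So r3c3=2.
Step 9. [r4c6∈{6}] r4c6's peers cover all but 6. So r4c6=6.
Step 10. [r5c5∈{4}] r5c5 is down to just 4, so r5c5=4.
Step 11. [r3c6∈{4}] only 4 remains possible at r3c6, so r3c6=4.
Step 12. [r5c1∈{6}] r5c1's peers cover all but 6. So r5c1=6.
Step 13. [r2c3∈{6}] r2c3 has the single candidate 6 ⇒ r2c3=6.
Step 14. [r3c1∈{5}] nothing but 5 survives at r3c1 ⇒ r3c1=5.
Step 15. [r1c3∈{4}] nothing but 4 survives at r1c3. So r1c3=4.
Step 16. [r2c5∈{3}] r2c5's peers cover all but 3 ⇒ r2c5=3.
Step 17. [r6c3∈{1}] r6c3's peers cover all but 1 ⇒ r6c3=1.
Step 18. [r4c4∈{2}] r4c4 is down to just 2. So r4c4=2.
Step 19. [r6c4∈{5}] r6c4's peers cover all but 5, so r6c4=5.

Answer: 1 3 4 6 2 5 / 2 5 6 4 3 1 / 5 6 2 3 1 4 / 4 1 3 2 5 6 / 6 2 5 1 4 3 / 3 4 1 5 6 2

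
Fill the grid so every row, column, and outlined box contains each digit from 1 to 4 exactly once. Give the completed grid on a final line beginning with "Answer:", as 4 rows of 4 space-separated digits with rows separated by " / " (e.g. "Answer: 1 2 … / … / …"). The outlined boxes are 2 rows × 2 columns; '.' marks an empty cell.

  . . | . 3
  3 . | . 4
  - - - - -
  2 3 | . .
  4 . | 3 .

Step 1. [r1c1∈{1}] r1c1's peers cover all but 1. So r1c1=1.
Step 2. [r1c3∈{2}] r1c3 has the single candidate 2. So r1c3=2.
Step 3. [r3c4∈{1}] r3c4 is down to just 1, so r3c4=1.
Step 4. [r4c2∈{1}] r4c2's peers cover all but 1. So r4c2=1.
Step 5. [r4c4∈{2}] r4c4 is down to just 2. So r4c4=2.
Step 6. [r1c2∈{4}] r1c2's peers cover all but 4. So r1c2=4.
Step 7. [r2c3∈{1}] only 1 remains possible at r2c3. So r2c3=1.
Step 8. [r3c3∈{4}] r3c3 is down to just 4 ⇒ r3c3=4.
Step 9. [r2c2∈{2}] r2c2's peers cover all but 2, so r2c2=2.

Answer: 1 4 2 3 / 3 2 1 4 / 2 3 4 1 / 4 1 3 2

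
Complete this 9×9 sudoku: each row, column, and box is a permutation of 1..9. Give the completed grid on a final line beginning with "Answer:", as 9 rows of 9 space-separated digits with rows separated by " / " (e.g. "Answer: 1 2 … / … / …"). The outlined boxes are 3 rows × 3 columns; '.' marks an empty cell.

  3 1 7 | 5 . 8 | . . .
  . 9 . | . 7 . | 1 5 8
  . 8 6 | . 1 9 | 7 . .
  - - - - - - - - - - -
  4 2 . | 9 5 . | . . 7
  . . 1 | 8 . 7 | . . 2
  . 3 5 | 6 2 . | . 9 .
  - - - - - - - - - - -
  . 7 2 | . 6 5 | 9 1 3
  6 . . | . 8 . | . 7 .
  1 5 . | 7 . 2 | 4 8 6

Step 1. [r1c5∈{4}] r1c5 has the single candidate 4 ⇒ r1c5=4.
Step 2. [r3c8∈{2,3,4}] across box 3, 3 lands solely at r3c8 ⇒ r3c8=3.
Step 3. [r4c8∈{6}] r4c8 is down to just 6, so r4c8=6.
Step 4. [r8c4∈{1,3,4}] across col 4, 1 lands solely at r8c4 ⇒ r8c4=1.
Step 5. [r8c3∈{3,4,9}] in row 8, 9 fits only at r8c3 ⇒ r8c3=9.
Step 6. [r8c6∈{3,4}] 3 has one home in row 8: r8c6. So r8c6=3.
Step 7. [r4c7∈{3,8}] row 4 places 3 nowhere but r4c7, so r4c7=3.
Step 8. [r2c1∈{2}] r2c1 has the single candidate 2. So r2c1=2.
Step 9. [r6c6∈{1,4}] col 6 places 4 nowhere but r6c6 ⇒ r6c6=4.
Step 10. [r8c7∈{2,5}] 2 has one home in row 8: r8c7 ⇒ r8c7=2.
Step 11. [r6c7∈{8}] nothing but 8 survives at r6c7 ⇒ r6c7=8.
Step 12. [r8c9∈{5}] r8c9 is down to just 5. So r8c9=5.
Step 13. [r1c8∈{2}] r1c8's peers cover all but 2 ⇒ r1c8=2.
Step 14. [r7c1∈{8}] nothing but 8 survives at r7c1 ⇒ r7c1=8.
Step 15. [r1c7∈{6}] r1c7's peers cover all but 6 ⇒ r1c7=6.
Step 16. [r9c5∈{9}] r9c5's peers cover all but 9. So r9c5=9.
Step 17. [r5c5∈{3}] r5c5 is down to just 3. So r5c5=3.
Step 18. [r7c4∈{4}] r7c4 has the single candidate 4, so r7c4=4.
Step 19. [r3c9∈{4}] r3c9 is down to just 4 ⇒ r3c9=4.
Step 20. [r9c3∈{3}] r9c3 has the single candidate 3, so r9c3=3.
Step 21. [r2c4∈{3}] only 3 remains possible at r2c4 ⇒ r2c4=3.
Step 22. [r4c3∈{8}] r4c3 has the single candidate 8, so r4c3=8.
Step 23. [r1c9∈{9}] r1c9 has the single candidate 9 ⇒ r1c9=9.
Step 24. [r5c1∈{9}] r5c1 has the single candidate 9, so r5c1=9.
Step 25. [r3c4∈{2}] nothing but 2 survives at r3c4. So r3c4=2.
Step 26. [r5c7∈{5}] r5c7 is down to just 5, so r5c7=5.
Step 27. [r3c1∈{5}] r3c1 has the single candidate 5. So r3c1=5.
Step 28. [r6c1∈{7}] nothing but 7 survives at r6c1. So r6c1=7.
Step 29. [r8c2∈{4}] r8c2 is down to just 4 ⇒ r8c2=4.
Step 30. [r4c6∈{1}] r4c6 has the single candidate 1, so r4c6=1.
Step 31. [r6c9∈{1}] r6c9 has the single candidate 1. So r6c9=1.
Step 32. [r5c2∈{6}] only 6 remains possible at r5c2 ⇒ r5c2=6.
Step 33. [r2c6∈{6}] r2c6's peers cover all but 6 ⇒ r2c6=6.
Step 34. [r2c3∈{4}] only 4 remains possible at r2c3 ⇒ r2c3=4.
Step 35. [r5c8∈{4}] r5c8 is down to just 4 ⇒ r5c8=4.

Answer: 3 1 7 5 4 8 6 2 9 / 2 9 4 3 7 6 1 5 8 / 5 8 6 2 1 9 7 3 4 / 4 2 8 9 5 1 3 6 7 / 9 6 1 8 3 7 5 4 2 / 7 3 5 6 2 4 8 9 1 / 8 7 2 4 6 5 9 1 3 / 6 4 9 1 8 3 2 7 5 / 1 5 3 7 9 2 4 8 6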